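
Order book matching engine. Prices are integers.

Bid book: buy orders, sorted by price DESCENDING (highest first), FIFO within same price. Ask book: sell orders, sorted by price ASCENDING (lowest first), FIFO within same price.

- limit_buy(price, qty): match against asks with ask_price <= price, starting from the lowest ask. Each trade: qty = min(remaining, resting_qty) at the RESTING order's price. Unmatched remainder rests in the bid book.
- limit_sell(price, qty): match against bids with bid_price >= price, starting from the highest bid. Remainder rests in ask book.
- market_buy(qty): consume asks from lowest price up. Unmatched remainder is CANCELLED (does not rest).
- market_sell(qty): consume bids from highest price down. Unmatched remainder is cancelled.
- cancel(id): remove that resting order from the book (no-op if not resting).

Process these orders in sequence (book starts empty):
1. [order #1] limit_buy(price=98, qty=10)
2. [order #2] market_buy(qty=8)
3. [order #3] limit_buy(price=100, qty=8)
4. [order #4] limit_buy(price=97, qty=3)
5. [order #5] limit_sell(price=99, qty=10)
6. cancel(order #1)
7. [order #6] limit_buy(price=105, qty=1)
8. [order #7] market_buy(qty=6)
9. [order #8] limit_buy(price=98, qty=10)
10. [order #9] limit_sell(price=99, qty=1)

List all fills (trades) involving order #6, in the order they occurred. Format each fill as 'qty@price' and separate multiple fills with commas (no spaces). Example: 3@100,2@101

After op 1 [order #1] limit_buy(price=98, qty=10): fills=none; bids=[#1:10@98] asks=[-]
After op 2 [order #2] market_buy(qty=8): fills=none; bids=[#1:10@98] asks=[-]
After op 3 [order #3] limit_buy(price=100, qty=8): fills=none; bids=[#3:8@100 #1:10@98] asks=[-]
After op 4 [order #4] limit_buy(price=97, qty=3): fills=none; bids=[#3:8@100 #1:10@98 #4:3@97] asks=[-]
After op 5 [order #5] limit_sell(price=99, qty=10): fills=#3x#5:8@100; bids=[#1:10@98 #4:3@97] asks=[#5:2@99]
After op 6 cancel(order #1): fills=none; bids=[#4:3@97] asks=[#5:2@99]
After op 7 [order #6] limit_buy(price=105, qty=1): fills=#6x#5:1@99; bids=[#4:3@97] asks=[#5:1@99]
After op 8 [order #7] market_buy(qty=6): fills=#7x#5:1@99; bids=[#4:3@97] asks=[-]
After op 9 [order #8] limit_buy(price=98, qty=10): fills=none; bids=[#8:10@98 #4:3@97] asks=[-]
After op 10 [order #9] limit_sell(price=99, qty=1): fills=none; bids=[#8:10@98 #4:3@97] asks=[#9:1@99]

Answer: 1@99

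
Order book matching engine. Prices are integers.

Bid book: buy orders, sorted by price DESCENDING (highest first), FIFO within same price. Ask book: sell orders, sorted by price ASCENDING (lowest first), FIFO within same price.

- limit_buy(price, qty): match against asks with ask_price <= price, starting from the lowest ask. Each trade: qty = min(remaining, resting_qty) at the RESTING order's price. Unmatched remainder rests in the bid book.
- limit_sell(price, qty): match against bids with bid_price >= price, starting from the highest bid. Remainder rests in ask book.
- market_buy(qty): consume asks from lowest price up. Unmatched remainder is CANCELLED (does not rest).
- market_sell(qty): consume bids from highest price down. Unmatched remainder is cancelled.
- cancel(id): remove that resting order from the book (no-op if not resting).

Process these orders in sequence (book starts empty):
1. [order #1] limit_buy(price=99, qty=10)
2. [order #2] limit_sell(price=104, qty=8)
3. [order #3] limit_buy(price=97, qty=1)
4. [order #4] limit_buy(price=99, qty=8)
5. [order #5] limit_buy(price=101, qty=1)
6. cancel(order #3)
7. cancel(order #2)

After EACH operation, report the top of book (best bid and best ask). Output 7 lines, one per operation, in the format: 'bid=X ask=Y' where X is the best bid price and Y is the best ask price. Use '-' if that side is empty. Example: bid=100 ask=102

After op 1 [order #1] limit_buy(price=99, qty=10): fills=none; bids=[#1:10@99] asks=[-]
After op 2 [order #2] limit_sell(price=104, qty=8): fills=none; bids=[#1:10@99] asks=[#2:8@104]
After op 3 [order #3] limit_buy(price=97, qty=1): fills=none; bids=[#1:10@99 #3:1@97] asks=[#2:8@104]
After op 4 [order #4] limit_buy(price=99, qty=8): fills=none; bids=[#1:10@99 #4:8@99 #3:1@97] asks=[#2:8@104]
After op 5 [order #5] limit_buy(price=101, qty=1): fills=none; bids=[#5:1@101 #1:10@99 #4:8@99 #3:1@97] asks=[#2:8@104]
After op 6 cancel(order #3): fills=none; bids=[#5:1@101 #1:10@99 #4:8@99] asks=[#2:8@104]
After op 7 cancel(order #2): fills=none; bids=[#5:1@101 #1:10@99 #4:8@99] asks=[-]

Answer: bid=99 ask=-
bid=99 ask=104
bid=99 ask=104
bid=99 ask=104
bid=101 ask=104
bid=101 ask=104
bid=101 ask=-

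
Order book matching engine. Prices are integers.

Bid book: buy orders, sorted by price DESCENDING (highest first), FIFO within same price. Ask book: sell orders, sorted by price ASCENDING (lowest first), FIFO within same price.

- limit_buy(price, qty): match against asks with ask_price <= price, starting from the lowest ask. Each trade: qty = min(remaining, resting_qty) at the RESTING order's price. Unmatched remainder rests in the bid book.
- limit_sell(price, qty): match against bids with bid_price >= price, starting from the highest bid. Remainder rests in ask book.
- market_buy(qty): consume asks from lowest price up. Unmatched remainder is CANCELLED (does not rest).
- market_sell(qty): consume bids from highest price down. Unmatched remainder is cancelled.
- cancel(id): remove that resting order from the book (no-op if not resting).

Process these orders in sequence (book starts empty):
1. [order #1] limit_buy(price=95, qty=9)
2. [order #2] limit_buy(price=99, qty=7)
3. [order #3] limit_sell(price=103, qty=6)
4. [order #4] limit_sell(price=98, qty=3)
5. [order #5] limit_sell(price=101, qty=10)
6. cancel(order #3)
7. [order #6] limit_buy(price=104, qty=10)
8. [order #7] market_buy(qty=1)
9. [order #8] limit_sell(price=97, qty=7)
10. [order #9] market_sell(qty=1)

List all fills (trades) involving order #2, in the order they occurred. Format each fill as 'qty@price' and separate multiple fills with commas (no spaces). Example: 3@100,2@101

After op 1 [order #1] limit_buy(price=95, qty=9): fills=none; bids=[#1:9@95] asks=[-]
After op 2 [order #2] limit_buy(price=99, qty=7): fills=none; bids=[#2:7@99 #1:9@95] asks=[-]
After op 3 [order #3] limit_sell(price=103, qty=6): fills=none; bids=[#2:7@99 #1:9@95] asks=[#3:6@103]
After op 4 [order #4] limit_sell(price=98, qty=3): fills=#2x#4:3@99; bids=[#2:4@99 #1:9@95] asks=[#3:6@103]
After op 5 [order #5] limit_sell(price=101, qty=10): fills=none; bids=[#2:4@99 #1:9@95] asks=[#5:10@101 #3:6@103]
After op 6 cancel(order #3): fills=none; bids=[#2:4@99 #1:9@95] asks=[#5:10@101]
After op 7 [order #6] limit_buy(price=104, qty=10): fills=#6x#5:10@101; bids=[#2:4@99 #1:9@95] asks=[-]
After op 8 [order #7] market_buy(qty=1): fills=none; bids=[#2:4@99 #1:9@95] asks=[-]
After op 9 [order #8] limit_sell(price=97, qty=7): fills=#2x#8:4@99; bids=[#1:9@95] asks=[#8:3@97]
After op 10 [order #9] market_sell(qty=1): fills=#1x#9:1@95; bids=[#1:8@95] asks=[#8:3@97]

Answer: 3@99,4@99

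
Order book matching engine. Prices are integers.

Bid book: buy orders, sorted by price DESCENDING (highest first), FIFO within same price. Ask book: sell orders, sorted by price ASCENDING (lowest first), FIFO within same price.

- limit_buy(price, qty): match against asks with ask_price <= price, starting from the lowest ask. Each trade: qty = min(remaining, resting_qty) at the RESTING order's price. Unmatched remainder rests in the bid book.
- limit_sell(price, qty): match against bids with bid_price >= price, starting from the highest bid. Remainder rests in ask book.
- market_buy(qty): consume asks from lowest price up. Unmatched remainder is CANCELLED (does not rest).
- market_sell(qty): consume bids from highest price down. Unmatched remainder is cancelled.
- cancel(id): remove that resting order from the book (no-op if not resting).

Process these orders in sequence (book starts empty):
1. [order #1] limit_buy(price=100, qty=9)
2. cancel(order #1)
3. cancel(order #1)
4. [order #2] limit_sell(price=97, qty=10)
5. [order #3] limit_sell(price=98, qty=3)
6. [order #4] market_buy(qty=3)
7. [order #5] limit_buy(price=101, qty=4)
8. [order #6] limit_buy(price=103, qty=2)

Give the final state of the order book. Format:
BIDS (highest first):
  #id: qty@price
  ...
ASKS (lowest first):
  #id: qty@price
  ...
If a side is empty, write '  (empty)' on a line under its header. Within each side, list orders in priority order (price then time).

Answer: BIDS (highest first):
  (empty)
ASKS (lowest first):
  #2: 1@97
  #3: 3@98

Derivation:
After op 1 [order #1] limit_buy(price=100, qty=9): fills=none; bids=[#1:9@100] asks=[-]
After op 2 cancel(order #1): fills=none; bids=[-] asks=[-]
After op 3 cancel(order #1): fills=none; bids=[-] asks=[-]
After op 4 [order #2] limit_sell(price=97, qty=10): fills=none; bids=[-] asks=[#2:10@97]
After op 5 [order #3] limit_sell(price=98, qty=3): fills=none; bids=[-] asks=[#2:10@97 #3:3@98]
After op 6 [order #4] market_buy(qty=3): fills=#4x#2:3@97; bids=[-] asks=[#2:7@97 #3:3@98]
After op 7 [order #5] limit_buy(price=101, qty=4): fills=#5x#2:4@97; bids=[-] asks=[#2:3@97 #3:3@98]
After op 8 [order #6] limit_buy(price=103, qty=2): fills=#6x#2:2@97; bids=[-] asks=[#2:1@97 #3:3@98]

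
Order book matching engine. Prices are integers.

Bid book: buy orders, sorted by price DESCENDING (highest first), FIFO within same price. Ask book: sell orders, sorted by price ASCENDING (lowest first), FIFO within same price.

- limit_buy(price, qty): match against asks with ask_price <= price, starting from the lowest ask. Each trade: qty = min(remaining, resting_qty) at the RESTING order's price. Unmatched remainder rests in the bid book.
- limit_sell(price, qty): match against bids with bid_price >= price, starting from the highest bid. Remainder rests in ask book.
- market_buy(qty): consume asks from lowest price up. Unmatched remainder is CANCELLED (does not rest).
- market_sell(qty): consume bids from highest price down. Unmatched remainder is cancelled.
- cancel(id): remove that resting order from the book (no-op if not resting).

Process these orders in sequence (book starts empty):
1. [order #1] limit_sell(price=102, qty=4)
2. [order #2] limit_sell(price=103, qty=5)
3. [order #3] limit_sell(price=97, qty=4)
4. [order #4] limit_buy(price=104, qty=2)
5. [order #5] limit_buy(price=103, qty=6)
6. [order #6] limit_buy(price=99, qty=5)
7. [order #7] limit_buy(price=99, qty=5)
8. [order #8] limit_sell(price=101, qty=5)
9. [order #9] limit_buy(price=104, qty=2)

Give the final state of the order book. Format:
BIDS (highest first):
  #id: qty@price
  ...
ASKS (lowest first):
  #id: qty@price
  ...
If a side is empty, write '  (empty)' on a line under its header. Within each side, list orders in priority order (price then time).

Answer: BIDS (highest first):
  #6: 5@99
  #7: 5@99
ASKS (lowest first):
  #8: 3@101
  #2: 5@103

Derivation:
After op 1 [order #1] limit_sell(price=102, qty=4): fills=none; bids=[-] asks=[#1:4@102]
After op 2 [order #2] limit_sell(price=103, qty=5): fills=none; bids=[-] asks=[#1:4@102 #2:5@103]
After op 3 [order #3] limit_sell(price=97, qty=4): fills=none; bids=[-] asks=[#3:4@97 #1:4@102 #2:5@103]
After op 4 [order #4] limit_buy(price=104, qty=2): fills=#4x#3:2@97; bids=[-] asks=[#3:2@97 #1:4@102 #2:5@103]
After op 5 [order #5] limit_buy(price=103, qty=6): fills=#5x#3:2@97 #5x#1:4@102; bids=[-] asks=[#2:5@103]
After op 6 [order #6] limit_buy(price=99, qty=5): fills=none; bids=[#6:5@99] asks=[#2:5@103]
After op 7 [order #7] limit_buy(price=99, qty=5): fills=none; bids=[#6:5@99 #7:5@99] asks=[#2:5@103]
After op 8 [order #8] limit_sell(price=101, qty=5): fills=none; bids=[#6:5@99 #7:5@99] asks=[#8:5@101 #2:5@103]
After op 9 [order #9] limit_buy(price=104, qty=2): fills=#9x#8:2@101; bids=[#6:5@99 #7:5@99] asks=[#8:3@101 #2:5@103]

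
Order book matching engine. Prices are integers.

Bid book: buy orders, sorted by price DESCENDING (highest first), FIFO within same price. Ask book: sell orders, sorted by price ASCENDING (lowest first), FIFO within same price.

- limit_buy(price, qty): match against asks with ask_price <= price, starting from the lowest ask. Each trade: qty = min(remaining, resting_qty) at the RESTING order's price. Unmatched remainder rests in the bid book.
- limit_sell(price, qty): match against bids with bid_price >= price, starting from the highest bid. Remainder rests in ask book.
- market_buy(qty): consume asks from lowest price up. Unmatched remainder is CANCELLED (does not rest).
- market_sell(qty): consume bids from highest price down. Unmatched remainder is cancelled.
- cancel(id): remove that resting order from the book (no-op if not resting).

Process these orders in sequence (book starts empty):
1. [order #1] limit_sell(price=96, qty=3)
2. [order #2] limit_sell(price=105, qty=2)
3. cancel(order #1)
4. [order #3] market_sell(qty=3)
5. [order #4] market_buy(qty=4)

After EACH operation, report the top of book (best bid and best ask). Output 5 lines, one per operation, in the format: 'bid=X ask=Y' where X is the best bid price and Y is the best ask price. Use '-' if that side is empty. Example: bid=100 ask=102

Answer: bid=- ask=96
bid=- ask=96
bid=- ask=105
bid=- ask=105
bid=- ask=-

Derivation:
After op 1 [order #1] limit_sell(price=96, qty=3): fills=none; bids=[-] asks=[#1:3@96]
After op 2 [order #2] limit_sell(price=105, qty=2): fills=none; bids=[-] asks=[#1:3@96 #2:2@105]
After op 3 cancel(order #1): fills=none; bids=[-] asks=[#2:2@105]
After op 4 [order #3] market_sell(qty=3): fills=none; bids=[-] asks=[#2:2@105]
After op 5 [order #4] market_buy(qty=4): fills=#4x#2:2@105; bids=[-] asks=[-]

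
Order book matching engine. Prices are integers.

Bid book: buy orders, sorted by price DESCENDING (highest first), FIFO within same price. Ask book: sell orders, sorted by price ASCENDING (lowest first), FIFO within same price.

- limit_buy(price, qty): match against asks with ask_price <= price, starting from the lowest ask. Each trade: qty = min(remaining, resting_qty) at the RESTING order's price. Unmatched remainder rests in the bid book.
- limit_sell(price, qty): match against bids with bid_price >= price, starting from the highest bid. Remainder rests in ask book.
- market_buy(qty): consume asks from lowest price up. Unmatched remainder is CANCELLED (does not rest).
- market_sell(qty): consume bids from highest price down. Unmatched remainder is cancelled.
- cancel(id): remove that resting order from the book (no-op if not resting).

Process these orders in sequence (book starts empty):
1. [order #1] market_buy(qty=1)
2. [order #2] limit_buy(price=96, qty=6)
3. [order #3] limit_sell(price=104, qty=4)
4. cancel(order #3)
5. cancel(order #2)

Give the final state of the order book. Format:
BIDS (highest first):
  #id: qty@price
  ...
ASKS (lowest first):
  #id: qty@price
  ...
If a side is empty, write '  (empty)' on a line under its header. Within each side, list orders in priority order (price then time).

Answer: BIDS (highest first):
  (empty)
ASKS (lowest first):
  (empty)

Derivation:
After op 1 [order #1] market_buy(qty=1): fills=none; bids=[-] asks=[-]
After op 2 [order #2] limit_buy(price=96, qty=6): fills=none; bids=[#2:6@96] asks=[-]
After op 3 [order #3] limit_sell(price=104, qty=4): fills=none; bids=[#2:6@96] asks=[#3:4@104]
After op 4 cancel(order #3): fills=none; bids=[#2:6@96] asks=[-]
After op 5 cancel(order #2): fills=none; bids=[-] asks=[-]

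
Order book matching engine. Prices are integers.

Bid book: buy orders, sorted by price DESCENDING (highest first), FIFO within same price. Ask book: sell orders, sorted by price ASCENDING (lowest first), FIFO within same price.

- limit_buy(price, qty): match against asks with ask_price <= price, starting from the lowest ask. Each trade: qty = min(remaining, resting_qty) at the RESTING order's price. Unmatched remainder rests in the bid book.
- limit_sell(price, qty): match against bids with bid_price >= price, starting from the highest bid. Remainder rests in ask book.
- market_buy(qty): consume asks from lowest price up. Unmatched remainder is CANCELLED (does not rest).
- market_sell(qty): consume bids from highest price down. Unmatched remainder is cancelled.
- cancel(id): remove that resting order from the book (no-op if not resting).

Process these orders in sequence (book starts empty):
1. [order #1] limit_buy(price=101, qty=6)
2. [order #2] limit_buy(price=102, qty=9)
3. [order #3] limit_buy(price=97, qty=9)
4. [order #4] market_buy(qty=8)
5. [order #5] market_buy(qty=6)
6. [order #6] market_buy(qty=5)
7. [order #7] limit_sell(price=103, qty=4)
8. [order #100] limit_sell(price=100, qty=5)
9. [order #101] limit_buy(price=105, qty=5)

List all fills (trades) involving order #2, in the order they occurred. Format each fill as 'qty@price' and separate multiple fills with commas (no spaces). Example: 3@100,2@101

Answer: 5@102

Derivation:
After op 1 [order #1] limit_buy(price=101, qty=6): fills=none; bids=[#1:6@101] asks=[-]
After op 2 [order #2] limit_buy(price=102, qty=9): fills=none; bids=[#2:9@102 #1:6@101] asks=[-]
After op 3 [order #3] limit_buy(price=97, qty=9): fills=none; bids=[#2:9@102 #1:6@101 #3:9@97] asks=[-]
After op 4 [order #4] market_buy(qty=8): fills=none; bids=[#2:9@102 #1:6@101 #3:9@97] asks=[-]
After op 5 [order #5] market_buy(qty=6): fills=none; bids=[#2:9@102 #1:6@101 #3:9@97] asks=[-]
After op 6 [order #6] market_buy(qty=5): fills=none; bids=[#2:9@102 #1:6@101 #3:9@97] asks=[-]
After op 7 [order #7] limit_sell(price=103, qty=4): fills=none; bids=[#2:9@102 #1:6@101 #3:9@97] asks=[#7:4@103]
After op 8 [order #100] limit_sell(price=100, qty=5): fills=#2x#100:5@102; bids=[#2:4@102 #1:6@101 #3:9@97] asks=[#7:4@103]
After op 9 [order #101] limit_buy(price=105, qty=5): fills=#101x#7:4@103; bids=[#101:1@105 #2:4@102 #1:6@101 #3:9@97] asks=[-]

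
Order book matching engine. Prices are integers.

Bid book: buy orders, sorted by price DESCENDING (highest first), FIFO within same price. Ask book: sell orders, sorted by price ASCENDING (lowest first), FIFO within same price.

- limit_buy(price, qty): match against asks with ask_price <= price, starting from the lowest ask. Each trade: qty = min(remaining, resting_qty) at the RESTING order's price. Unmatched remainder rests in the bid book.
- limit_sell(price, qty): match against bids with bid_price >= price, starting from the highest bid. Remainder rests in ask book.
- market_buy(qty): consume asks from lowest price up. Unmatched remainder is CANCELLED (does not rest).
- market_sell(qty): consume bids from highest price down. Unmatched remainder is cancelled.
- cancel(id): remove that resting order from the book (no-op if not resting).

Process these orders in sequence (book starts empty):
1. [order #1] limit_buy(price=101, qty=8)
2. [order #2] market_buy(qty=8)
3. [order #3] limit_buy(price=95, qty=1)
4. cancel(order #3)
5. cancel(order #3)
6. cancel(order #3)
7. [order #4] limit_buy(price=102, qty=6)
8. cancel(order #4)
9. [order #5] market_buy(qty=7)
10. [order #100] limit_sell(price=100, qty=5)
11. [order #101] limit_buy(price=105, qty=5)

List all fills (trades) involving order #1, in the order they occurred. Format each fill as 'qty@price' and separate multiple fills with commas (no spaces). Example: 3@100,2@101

Answer: 5@101

Derivation:
After op 1 [order #1] limit_buy(price=101, qty=8): fills=none; bids=[#1:8@101] asks=[-]
After op 2 [order #2] market_buy(qty=8): fills=none; bids=[#1:8@101] asks=[-]
After op 3 [order #3] limit_buy(price=95, qty=1): fills=none; bids=[#1:8@101 #3:1@95] asks=[-]
After op 4 cancel(order #3): fills=none; bids=[#1:8@101] asks=[-]
After op 5 cancel(order #3): fills=none; bids=[#1:8@101] asks=[-]
After op 6 cancel(order #3): fills=none; bids=[#1:8@101] asks=[-]
After op 7 [order #4] limit_buy(price=102, qty=6): fills=none; bids=[#4:6@102 #1:8@101] asks=[-]
After op 8 cancel(order #4): fills=none; bids=[#1:8@101] asks=[-]
After op 9 [order #5] market_buy(qty=7): fills=none; bids=[#1:8@101] asks=[-]
After op 10 [order #100] limit_sell(price=100, qty=5): fills=#1x#100:5@101; bids=[#1:3@101] asks=[-]
After op 11 [order #101] limit_buy(price=105, qty=5): fills=none; bids=[#101:5@105 #1:3@101] asks=[-]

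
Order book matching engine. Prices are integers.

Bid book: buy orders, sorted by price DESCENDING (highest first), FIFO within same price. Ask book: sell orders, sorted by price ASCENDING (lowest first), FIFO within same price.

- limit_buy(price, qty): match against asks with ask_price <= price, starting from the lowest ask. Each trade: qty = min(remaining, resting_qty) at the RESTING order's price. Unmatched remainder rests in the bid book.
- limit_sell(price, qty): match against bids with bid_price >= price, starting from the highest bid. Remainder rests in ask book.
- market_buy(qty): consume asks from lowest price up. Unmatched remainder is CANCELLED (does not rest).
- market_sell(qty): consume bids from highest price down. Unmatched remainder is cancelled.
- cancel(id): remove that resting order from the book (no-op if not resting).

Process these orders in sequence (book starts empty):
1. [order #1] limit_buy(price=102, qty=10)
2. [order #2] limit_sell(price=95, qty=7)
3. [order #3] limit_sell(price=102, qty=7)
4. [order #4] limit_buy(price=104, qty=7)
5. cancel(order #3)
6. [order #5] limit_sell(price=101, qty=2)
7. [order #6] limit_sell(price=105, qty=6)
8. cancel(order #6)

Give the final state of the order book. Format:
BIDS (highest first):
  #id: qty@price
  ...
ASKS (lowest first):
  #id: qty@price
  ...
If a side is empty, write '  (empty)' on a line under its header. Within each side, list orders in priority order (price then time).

Answer: BIDS (highest first):
  #4: 1@104
ASKS (lowest first):
  (empty)

Derivation:
After op 1 [order #1] limit_buy(price=102, qty=10): fills=none; bids=[#1:10@102] asks=[-]
After op 2 [order #2] limit_sell(price=95, qty=7): fills=#1x#2:7@102; bids=[#1:3@102] asks=[-]
After op 3 [order #3] limit_sell(price=102, qty=7): fills=#1x#3:3@102; bids=[-] asks=[#3:4@102]
After op 4 [order #4] limit_buy(price=104, qty=7): fills=#4x#3:4@102; bids=[#4:3@104] asks=[-]
After op 5 cancel(order #3): fills=none; bids=[#4:3@104] asks=[-]
After op 6 [order #5] limit_sell(price=101, qty=2): fills=#4x#5:2@104; bids=[#4:1@104] asks=[-]
After op 7 [order #6] limit_sell(price=105, qty=6): fills=none; bids=[#4:1@104] asks=[#6:6@105]
After op 8 cancel(order #6): fills=none; bids=[#4:1@104] asks=[-]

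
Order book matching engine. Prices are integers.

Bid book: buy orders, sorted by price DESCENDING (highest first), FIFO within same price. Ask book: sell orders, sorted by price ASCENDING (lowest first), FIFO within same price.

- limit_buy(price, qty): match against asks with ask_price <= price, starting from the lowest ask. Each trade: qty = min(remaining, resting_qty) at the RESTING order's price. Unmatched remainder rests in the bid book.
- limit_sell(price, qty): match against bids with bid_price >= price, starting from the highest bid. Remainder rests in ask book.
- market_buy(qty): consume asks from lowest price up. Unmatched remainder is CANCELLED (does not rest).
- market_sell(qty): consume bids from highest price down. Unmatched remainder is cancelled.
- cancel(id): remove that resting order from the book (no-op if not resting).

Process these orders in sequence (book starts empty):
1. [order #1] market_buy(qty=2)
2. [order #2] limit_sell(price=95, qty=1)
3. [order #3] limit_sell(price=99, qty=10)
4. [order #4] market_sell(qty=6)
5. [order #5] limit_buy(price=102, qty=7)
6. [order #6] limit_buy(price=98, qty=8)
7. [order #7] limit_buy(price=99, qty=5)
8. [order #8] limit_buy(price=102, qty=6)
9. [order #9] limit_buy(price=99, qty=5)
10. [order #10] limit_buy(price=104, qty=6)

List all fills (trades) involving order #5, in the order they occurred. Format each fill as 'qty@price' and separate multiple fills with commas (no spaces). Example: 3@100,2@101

After op 1 [order #1] market_buy(qty=2): fills=none; bids=[-] asks=[-]
After op 2 [order #2] limit_sell(price=95, qty=1): fills=none; bids=[-] asks=[#2:1@95]
After op 3 [order #3] limit_sell(price=99, qty=10): fills=none; bids=[-] asks=[#2:1@95 #3:10@99]
After op 4 [order #4] market_sell(qty=6): fills=none; bids=[-] asks=[#2:1@95 #3:10@99]
After op 5 [order #5] limit_buy(price=102, qty=7): fills=#5x#2:1@95 #5x#3:6@99; bids=[-] asks=[#3:4@99]
After op 6 [order #6] limit_buy(price=98, qty=8): fills=none; bids=[#6:8@98] asks=[#3:4@99]
After op 7 [order #7] limit_buy(price=99, qty=5): fills=#7x#3:4@99; bids=[#7:1@99 #6:8@98] asks=[-]
After op 8 [order #8] limit_buy(price=102, qty=6): fills=none; bids=[#8:6@102 #7:1@99 #6:8@98] asks=[-]
After op 9 [order #9] limit_buy(price=99, qty=5): fills=none; bids=[#8:6@102 #7:1@99 #9:5@99 #6:8@98] asks=[-]
After op 10 [order #10] limit_buy(price=104, qty=6): fills=none; bids=[#10:6@104 #8:6@102 #7:1@99 #9:5@99 #6:8@98] asks=[-]

Answer: 1@95,6@99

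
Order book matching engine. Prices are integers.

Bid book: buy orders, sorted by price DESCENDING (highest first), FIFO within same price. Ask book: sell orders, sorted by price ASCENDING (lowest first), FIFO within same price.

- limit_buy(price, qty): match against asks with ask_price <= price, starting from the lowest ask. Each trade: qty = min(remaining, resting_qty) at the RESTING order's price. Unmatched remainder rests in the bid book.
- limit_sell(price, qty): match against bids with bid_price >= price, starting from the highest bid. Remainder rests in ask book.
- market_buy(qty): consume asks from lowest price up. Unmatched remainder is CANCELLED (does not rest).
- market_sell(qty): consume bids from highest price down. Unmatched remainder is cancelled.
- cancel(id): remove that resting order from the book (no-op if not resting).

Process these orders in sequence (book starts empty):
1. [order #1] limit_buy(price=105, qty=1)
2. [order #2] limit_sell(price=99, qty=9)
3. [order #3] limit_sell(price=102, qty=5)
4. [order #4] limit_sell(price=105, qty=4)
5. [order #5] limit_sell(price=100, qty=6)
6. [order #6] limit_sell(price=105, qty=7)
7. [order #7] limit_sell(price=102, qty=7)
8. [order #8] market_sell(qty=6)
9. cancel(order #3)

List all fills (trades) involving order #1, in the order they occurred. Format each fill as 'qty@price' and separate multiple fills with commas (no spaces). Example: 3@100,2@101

After op 1 [order #1] limit_buy(price=105, qty=1): fills=none; bids=[#1:1@105] asks=[-]
After op 2 [order #2] limit_sell(price=99, qty=9): fills=#1x#2:1@105; bids=[-] asks=[#2:8@99]
After op 3 [order #3] limit_sell(price=102, qty=5): fills=none; bids=[-] asks=[#2:8@99 #3:5@102]
After op 4 [order #4] limit_sell(price=105, qty=4): fills=none; bids=[-] asks=[#2:8@99 #3:5@102 #4:4@105]
After op 5 [order #5] limit_sell(price=100, qty=6): fills=none; bids=[-] asks=[#2:8@99 #5:6@100 #3:5@102 #4:4@105]
After op 6 [order #6] limit_sell(price=105, qty=7): fills=none; bids=[-] asks=[#2:8@99 #5:6@100 #3:5@102 #4:4@105 #6:7@105]
After op 7 [order #7] limit_sell(price=102, qty=7): fills=none; bids=[-] asks=[#2:8@99 #5:6@100 #3:5@102 #7:7@102 #4:4@105 #6:7@105]
After op 8 [order #8] market_sell(qty=6): fills=none; bids=[-] asks=[#2:8@99 #5:6@100 #3:5@102 #7:7@102 #4:4@105 #6:7@105]
After op 9 cancel(order #3): fills=none; bids=[-] asks=[#2:8@99 #5:6@100 #7:7@102 #4:4@105 #6:7@105]

Answer: 1@105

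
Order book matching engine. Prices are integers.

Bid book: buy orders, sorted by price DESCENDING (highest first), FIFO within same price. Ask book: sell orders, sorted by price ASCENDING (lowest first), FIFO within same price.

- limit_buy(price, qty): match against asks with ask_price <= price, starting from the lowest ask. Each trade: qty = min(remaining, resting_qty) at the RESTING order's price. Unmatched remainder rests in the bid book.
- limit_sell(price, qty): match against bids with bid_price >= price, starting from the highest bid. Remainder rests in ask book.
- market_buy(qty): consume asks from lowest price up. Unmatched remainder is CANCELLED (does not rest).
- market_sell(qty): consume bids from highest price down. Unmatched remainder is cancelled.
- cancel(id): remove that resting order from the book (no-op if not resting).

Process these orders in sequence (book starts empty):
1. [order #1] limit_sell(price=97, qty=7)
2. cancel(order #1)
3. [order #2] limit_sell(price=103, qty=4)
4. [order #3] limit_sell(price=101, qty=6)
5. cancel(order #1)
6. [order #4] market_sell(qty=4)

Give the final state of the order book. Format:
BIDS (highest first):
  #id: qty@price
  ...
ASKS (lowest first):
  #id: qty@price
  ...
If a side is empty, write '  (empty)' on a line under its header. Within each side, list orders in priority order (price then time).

After op 1 [order #1] limit_sell(price=97, qty=7): fills=none; bids=[-] asks=[#1:7@97]
After op 2 cancel(order #1): fills=none; bids=[-] asks=[-]
After op 3 [order #2] limit_sell(price=103, qty=4): fills=none; bids=[-] asks=[#2:4@103]
After op 4 [order #3] limit_sell(price=101, qty=6): fills=none; bids=[-] asks=[#3:6@101 #2:4@103]
After op 5 cancel(order #1): fills=none; bids=[-] asks=[#3:6@101 #2:4@103]
After op 6 [order #4] market_sell(qty=4): fills=none; bids=[-] asks=[#3:6@101 #2:4@103]

Answer: BIDS (highest first):
  (empty)
ASKS (lowest first):
  #3: 6@101
  #2: 4@103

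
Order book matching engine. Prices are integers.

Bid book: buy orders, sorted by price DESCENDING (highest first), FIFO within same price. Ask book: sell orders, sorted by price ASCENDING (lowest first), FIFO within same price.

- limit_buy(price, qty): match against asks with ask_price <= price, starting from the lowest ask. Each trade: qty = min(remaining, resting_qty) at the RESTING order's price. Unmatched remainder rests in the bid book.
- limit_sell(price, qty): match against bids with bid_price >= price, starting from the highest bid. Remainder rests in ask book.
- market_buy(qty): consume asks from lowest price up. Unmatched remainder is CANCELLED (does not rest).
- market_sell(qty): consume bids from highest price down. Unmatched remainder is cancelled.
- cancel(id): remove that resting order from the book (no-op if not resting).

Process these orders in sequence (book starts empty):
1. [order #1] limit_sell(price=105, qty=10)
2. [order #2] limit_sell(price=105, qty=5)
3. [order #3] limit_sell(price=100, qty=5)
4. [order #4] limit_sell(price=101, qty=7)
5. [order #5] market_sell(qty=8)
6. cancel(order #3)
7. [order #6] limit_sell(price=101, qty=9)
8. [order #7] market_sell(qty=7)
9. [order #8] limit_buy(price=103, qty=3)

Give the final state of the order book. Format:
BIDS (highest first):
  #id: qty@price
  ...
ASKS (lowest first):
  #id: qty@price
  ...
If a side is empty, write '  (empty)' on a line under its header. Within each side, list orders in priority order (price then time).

After op 1 [order #1] limit_sell(price=105, qty=10): fills=none; bids=[-] asks=[#1:10@105]
After op 2 [order #2] limit_sell(price=105, qty=5): fills=none; bids=[-] asks=[#1:10@105 #2:5@105]
After op 3 [order #3] limit_sell(price=100, qty=5): fills=none; bids=[-] asks=[#3:5@100 #1:10@105 #2:5@105]
After op 4 [order #4] limit_sell(price=101, qty=7): fills=none; bids=[-] asks=[#3:5@100 #4:7@101 #1:10@105 #2:5@105]
After op 5 [order #5] market_sell(qty=8): fills=none; bids=[-] asks=[#3:5@100 #4:7@101 #1:10@105 #2:5@105]
After op 6 cancel(order #3): fills=none; bids=[-] asks=[#4:7@101 #1:10@105 #2:5@105]
After op 7 [order #6] limit_sell(price=101, qty=9): fills=none; bids=[-] asks=[#4:7@101 #6:9@101 #1:10@105 #2:5@105]
After op 8 [order #7] market_sell(qty=7): fills=none; bids=[-] asks=[#4:7@101 #6:9@101 #1:10@105 #2:5@105]
After op 9 [order #8] limit_buy(price=103, qty=3): fills=#8x#4:3@101; bids=[-] asks=[#4:4@101 #6:9@101 #1:10@105 #2:5@105]

Answer: BIDS (highest first):
  (empty)
ASKS (lowest first):
  #4: 4@101
  #6: 9@101
  #1: 10@105
  #2: 5@105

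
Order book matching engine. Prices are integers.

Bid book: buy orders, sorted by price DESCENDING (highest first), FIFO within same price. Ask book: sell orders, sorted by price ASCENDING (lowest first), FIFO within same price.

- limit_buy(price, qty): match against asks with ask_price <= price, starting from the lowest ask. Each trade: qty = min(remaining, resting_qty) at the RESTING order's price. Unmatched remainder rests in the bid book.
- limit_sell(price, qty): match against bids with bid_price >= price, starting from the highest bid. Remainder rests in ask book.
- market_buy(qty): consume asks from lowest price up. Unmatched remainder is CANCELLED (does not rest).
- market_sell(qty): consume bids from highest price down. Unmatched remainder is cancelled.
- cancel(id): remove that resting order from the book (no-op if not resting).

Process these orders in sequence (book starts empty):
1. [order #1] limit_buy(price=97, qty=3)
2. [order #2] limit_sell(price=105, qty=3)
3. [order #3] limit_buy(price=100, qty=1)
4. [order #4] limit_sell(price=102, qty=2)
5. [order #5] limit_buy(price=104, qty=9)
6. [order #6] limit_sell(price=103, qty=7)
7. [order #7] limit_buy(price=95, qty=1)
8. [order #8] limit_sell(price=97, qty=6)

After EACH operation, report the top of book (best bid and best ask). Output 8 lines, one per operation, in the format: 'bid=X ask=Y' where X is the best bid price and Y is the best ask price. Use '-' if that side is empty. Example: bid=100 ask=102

Answer: bid=97 ask=-
bid=97 ask=105
bid=100 ask=105
bid=100 ask=102
bid=104 ask=105
bid=100 ask=105
bid=100 ask=105
bid=95 ask=97

Derivation:
After op 1 [order #1] limit_buy(price=97, qty=3): fills=none; bids=[#1:3@97] asks=[-]
After op 2 [order #2] limit_sell(price=105, qty=3): fills=none; bids=[#1:3@97] asks=[#2:3@105]
After op 3 [order #3] limit_buy(price=100, qty=1): fills=none; bids=[#3:1@100 #1:3@97] asks=[#2:3@105]
After op 4 [order #4] limit_sell(price=102, qty=2): fills=none; bids=[#3:1@100 #1:3@97] asks=[#4:2@102 #2:3@105]
After op 5 [order #5] limit_buy(price=104, qty=9): fills=#5x#4:2@102; bids=[#5:7@104 #3:1@100 #1:3@97] asks=[#2:3@105]
After op 6 [order #6] limit_sell(price=103, qty=7): fills=#5x#6:7@104; bids=[#3:1@100 #1:3@97] asks=[#2:3@105]
After op 7 [order #7] limit_buy(price=95, qty=1): fills=none; bids=[#3:1@100 #1:3@97 #7:1@95] asks=[#2:3@105]
After op 8 [order #8] limit_sell(price=97, qty=6): fills=#3x#8:1@100 #1x#8:3@97; bids=[#7:1@95] asks=[#8:2@97 #2:3@105]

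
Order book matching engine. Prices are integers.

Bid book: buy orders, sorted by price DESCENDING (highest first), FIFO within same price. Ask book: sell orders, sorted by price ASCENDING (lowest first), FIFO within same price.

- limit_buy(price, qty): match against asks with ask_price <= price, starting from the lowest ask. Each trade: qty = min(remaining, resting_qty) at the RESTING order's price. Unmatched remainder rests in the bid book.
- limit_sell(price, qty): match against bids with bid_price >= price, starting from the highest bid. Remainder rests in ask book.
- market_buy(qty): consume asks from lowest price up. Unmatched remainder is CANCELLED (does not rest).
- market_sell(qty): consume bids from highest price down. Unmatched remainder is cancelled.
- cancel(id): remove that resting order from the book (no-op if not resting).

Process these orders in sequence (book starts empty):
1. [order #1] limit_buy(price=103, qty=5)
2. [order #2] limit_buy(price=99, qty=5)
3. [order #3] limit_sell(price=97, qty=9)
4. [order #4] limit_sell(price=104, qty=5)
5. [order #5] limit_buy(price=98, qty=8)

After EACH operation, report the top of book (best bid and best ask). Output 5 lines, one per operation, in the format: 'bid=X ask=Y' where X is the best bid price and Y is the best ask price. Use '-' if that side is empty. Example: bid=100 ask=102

Answer: bid=103 ask=-
bid=103 ask=-
bid=99 ask=-
bid=99 ask=104
bid=99 ask=104

Derivation:
After op 1 [order #1] limit_buy(price=103, qty=5): fills=none; bids=[#1:5@103] asks=[-]
After op 2 [order #2] limit_buy(price=99, qty=5): fills=none; bids=[#1:5@103 #2:5@99] asks=[-]
After op 3 [order #3] limit_sell(price=97, qty=9): fills=#1x#3:5@103 #2x#3:4@99; bids=[#2:1@99] asks=[-]
After op 4 [order #4] limit_sell(price=104, qty=5): fills=none; bids=[#2:1@99] asks=[#4:5@104]
After op 5 [order #5] limit_buy(price=98, qty=8): fills=none; bids=[#2:1@99 #5:8@98] asks=[#4:5@104]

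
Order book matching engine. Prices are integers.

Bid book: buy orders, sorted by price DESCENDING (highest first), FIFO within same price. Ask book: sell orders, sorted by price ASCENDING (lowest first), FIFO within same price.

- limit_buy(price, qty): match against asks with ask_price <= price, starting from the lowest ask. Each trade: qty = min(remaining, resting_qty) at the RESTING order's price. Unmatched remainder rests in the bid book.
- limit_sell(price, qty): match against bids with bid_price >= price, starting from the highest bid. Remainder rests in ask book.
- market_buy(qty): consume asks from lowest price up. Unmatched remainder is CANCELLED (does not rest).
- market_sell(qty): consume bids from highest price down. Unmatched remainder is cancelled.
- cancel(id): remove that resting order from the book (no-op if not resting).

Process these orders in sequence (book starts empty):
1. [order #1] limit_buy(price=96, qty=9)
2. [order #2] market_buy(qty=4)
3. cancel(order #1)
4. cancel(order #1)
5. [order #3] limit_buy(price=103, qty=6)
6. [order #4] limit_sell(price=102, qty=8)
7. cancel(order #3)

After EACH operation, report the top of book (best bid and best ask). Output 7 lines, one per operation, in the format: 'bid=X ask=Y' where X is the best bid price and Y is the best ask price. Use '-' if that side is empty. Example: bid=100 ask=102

Answer: bid=96 ask=-
bid=96 ask=-
bid=- ask=-
bid=- ask=-
bid=103 ask=-
bid=- ask=102
bid=- ask=102

Derivation:
After op 1 [order #1] limit_buy(price=96, qty=9): fills=none; bids=[#1:9@96] asks=[-]
After op 2 [order #2] market_buy(qty=4): fills=none; bids=[#1:9@96] asks=[-]
After op 3 cancel(order #1): fills=none; bids=[-] asks=[-]
After op 4 cancel(order #1): fills=none; bids=[-] asks=[-]
After op 5 [order #3] limit_buy(price=103, qty=6): fills=none; bids=[#3:6@103] asks=[-]
After op 6 [order #4] limit_sell(price=102, qty=8): fills=#3x#4:6@103; bids=[-] asks=[#4:2@102]
After op 7 cancel(order #3): fills=none; bids=[-] asks=[#4:2@102]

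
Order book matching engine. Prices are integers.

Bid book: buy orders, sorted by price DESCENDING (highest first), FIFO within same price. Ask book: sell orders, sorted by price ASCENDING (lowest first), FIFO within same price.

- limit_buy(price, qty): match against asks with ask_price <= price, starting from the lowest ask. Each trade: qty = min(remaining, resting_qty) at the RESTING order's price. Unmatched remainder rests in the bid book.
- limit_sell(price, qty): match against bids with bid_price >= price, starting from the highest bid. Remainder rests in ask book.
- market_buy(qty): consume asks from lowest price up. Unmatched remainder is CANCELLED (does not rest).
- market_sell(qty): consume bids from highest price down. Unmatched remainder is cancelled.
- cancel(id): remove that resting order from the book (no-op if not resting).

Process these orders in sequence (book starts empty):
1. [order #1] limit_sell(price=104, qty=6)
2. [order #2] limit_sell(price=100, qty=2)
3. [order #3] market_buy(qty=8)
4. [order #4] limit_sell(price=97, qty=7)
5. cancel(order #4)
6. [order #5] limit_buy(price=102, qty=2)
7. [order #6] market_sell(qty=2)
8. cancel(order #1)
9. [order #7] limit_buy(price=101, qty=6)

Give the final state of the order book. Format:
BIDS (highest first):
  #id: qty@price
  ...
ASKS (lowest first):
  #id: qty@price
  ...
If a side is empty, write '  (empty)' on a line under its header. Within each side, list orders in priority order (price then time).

After op 1 [order #1] limit_sell(price=104, qty=6): fills=none; bids=[-] asks=[#1:6@104]
After op 2 [order #2] limit_sell(price=100, qty=2): fills=none; bids=[-] asks=[#2:2@100 #1:6@104]
After op 3 [order #3] market_buy(qty=8): fills=#3x#2:2@100 #3x#1:6@104; bids=[-] asks=[-]
After op 4 [order #4] limit_sell(price=97, qty=7): fills=none; bids=[-] asks=[#4:7@97]
After op 5 cancel(order #4): fills=none; bids=[-] asks=[-]
After op 6 [order #5] limit_buy(price=102, qty=2): fills=none; bids=[#5:2@102] asks=[-]
After op 7 [order #6] market_sell(qty=2): fills=#5x#6:2@102; bids=[-] asks=[-]
After op 8 cancel(order #1): fills=none; bids=[-] asks=[-]
After op 9 [order #7] limit_buy(price=101, qty=6): fills=none; bids=[#7:6@101] asks=[-]

Answer: BIDS (highest first):
  #7: 6@101
ASKS (lowest first):
  (empty)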